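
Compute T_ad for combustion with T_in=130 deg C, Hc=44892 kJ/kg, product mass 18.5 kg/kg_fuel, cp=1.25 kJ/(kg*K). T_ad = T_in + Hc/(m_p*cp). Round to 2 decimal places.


T_ad = T_in + Hc / (m_p * cp)
Denominator = 18.5 * 1.25 = 23.1250
Temperature rise = 44892 / 23.1250 = 1941.28 K
T_ad = 130 + 1941.28 = 2071.28 deg C


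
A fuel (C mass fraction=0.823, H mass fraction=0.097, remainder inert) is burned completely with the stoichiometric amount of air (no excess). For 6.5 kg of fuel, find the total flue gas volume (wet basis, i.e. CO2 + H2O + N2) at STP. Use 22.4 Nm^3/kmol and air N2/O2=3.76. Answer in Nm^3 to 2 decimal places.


Per kg fuel: CO2 = (C/12 kmol)*22.4 = (0.823/12)*22.4 = 1.53627 Nm^3
Per kg fuel: H2O = (H/2 kmol)*22.4 = (0.097/2)*22.4 = 1.08640 Nm^3
O2 needed per kg fuel = C/12 + H/4 = 0.823/12 + 0.097/4 = 0.09283333 kmol
Per kg fuel: N2 = O2*3.76*22.4 = 0.09283333*3.76*22.4 = 7.81879 Nm^3
Total per kg = 1.53627 + 1.08640 + 7.81879 = 10.44146 Nm^3
Total = 10.44146 * 6.5 = 67.87 Nm^3


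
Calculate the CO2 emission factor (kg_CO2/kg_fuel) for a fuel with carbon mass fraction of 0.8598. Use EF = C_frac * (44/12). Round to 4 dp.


EF = C_frac * (M_CO2 / M_C)
EF = 0.8598 * (44/12)
EF = 0.8598 * 3.666667 = 3.1526 kg_CO2/kg_fuel


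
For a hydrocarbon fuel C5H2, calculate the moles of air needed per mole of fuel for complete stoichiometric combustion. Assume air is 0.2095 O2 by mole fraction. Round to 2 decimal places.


Balanced combustion: C5H2 + 5.5 O2 -> 5 CO2 + 1 H2O
O2 needed = C + H/4 = 5 + 2/4 = 5.50 moles
Air moles = O2 / 0.2095 = 5.50 / 0.2095 = 26.25 moles air


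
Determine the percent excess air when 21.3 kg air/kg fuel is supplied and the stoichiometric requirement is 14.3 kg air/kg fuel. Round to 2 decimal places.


Excess air = actual - stoichiometric = 21.3 - 14.3 = 7.00 kg/kg fuel
Excess air % = (excess / stoich) * 100 = (7.00 / 14.3) * 100 = 48.95%


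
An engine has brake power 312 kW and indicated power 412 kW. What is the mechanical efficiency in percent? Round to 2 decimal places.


eta_mech = (BP / IP) * 100
Ratio = 312 / 412 = 0.7573
eta_mech = 0.7573 * 100 = 75.73%


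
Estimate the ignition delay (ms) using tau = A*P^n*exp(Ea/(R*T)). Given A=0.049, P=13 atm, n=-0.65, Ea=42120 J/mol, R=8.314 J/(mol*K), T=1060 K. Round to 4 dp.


tau = A * P^n * exp(Ea/(R*T))
P^n = 13^(-0.65) = 0.18877167
Ea/(R*T) = 42120/(8.314*1060) = 4.779390
exp(Ea/(R*T)) = 119.031727
tau = 0.049 * 0.18877167 * 119.031727 = 1.1010 ms


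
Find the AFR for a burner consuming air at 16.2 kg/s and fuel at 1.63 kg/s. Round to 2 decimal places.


AFR = m_air / m_fuel
AFR = 16.2 / 1.63 = 9.94


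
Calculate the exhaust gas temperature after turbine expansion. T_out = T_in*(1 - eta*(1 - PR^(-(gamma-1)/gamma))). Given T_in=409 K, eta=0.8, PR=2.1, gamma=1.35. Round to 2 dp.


T_out = T_in * (1 - eta * (1 - PR^(-(gamma-1)/gamma)))
Exponent = -(1.35-1)/1.35 = -0.25925926
PR^exp = 2.1^(-0.25925926) = 0.82501466
Factor = 1 - 0.8*(1 - 0.82501466) = 0.86001173
T_out = 409 * 0.86001173 = 351.74 K


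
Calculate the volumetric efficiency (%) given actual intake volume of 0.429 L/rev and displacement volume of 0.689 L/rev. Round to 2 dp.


eta_v = (V_actual / V_disp) * 100
Ratio = 0.429 / 0.689 = 0.6226
eta_v = 0.6226 * 100 = 62.26%


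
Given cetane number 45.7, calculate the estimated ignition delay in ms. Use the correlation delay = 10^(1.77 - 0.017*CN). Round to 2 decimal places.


delay = 10^(1.77 - 0.017*CN)
Exponent = 1.77 - 0.017*45.7 = 0.9931
delay = 10^0.9931 = 9.84 ms


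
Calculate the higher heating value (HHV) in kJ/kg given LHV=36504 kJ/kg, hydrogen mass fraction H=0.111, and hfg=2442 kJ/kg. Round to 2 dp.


HHV = LHV + hfg * 9 * H
Water addition = 2442 * 9 * 0.111 = 2439.558 kJ/kg
HHV = 36504 + 2439.558 = 38943.56 kJ/kg


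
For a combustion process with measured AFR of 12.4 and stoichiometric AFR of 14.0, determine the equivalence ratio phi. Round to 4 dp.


phi = AFR_stoich / AFR_actual
phi = 14.0 / 12.4 = 1.1290


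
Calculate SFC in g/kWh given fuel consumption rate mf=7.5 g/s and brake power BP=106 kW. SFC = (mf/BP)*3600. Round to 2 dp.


SFC = (mf / BP) * 3600
Rate = 7.5 / 106 = 0.070755 g/(s*kW)
SFC = 0.070755 * 3600 = 254.72 g/kWh


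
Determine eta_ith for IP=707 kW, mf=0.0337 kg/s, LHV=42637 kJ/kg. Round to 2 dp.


eta_ith = (IP / (mf * LHV)) * 100
Denominator = 0.0337 * 42637 = 1436.8669 kW
eta_ith = (707 / 1436.8669) * 100 = 49.20%


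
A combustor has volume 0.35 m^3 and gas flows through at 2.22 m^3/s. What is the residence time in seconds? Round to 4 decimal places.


tau = V / Q_flow
tau = 0.35 / 2.22 = 0.1577 s


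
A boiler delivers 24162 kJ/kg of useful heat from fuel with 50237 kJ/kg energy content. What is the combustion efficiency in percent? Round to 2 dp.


Efficiency = (Q_useful / Q_fuel) * 100
Efficiency = (24162 / 50237) * 100
Efficiency = 0.4810 * 100 = 48.10%


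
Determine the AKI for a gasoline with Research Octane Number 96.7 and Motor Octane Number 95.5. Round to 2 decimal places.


AKI = (RON + MON) / 2
AKI = (96.7 + 95.5) / 2
AKI = 192.2 / 2 = 96.10


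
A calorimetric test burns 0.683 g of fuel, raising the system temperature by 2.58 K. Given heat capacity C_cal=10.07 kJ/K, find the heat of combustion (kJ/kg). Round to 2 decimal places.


Hc = C_cal * delta_T / m_fuel
Q_released = 10.07 * 2.58 = 25.9806 kJ
m_fuel = 0.683 g = 0.683/1000 kg = 0.000683 kg
Hc = 25.9806 / 0.000683 = 38038.95 kJ/kg


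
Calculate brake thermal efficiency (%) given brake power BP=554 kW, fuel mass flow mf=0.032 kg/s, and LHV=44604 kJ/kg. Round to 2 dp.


eta_BTE = (BP / (mf * LHV)) * 100
Denominator = 0.032 * 44604 = 1427.3280 kW
eta_BTE = (554 / 1427.3280) * 100 = 38.81%


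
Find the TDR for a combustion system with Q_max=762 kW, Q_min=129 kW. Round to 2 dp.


TDR = Q_max / Q_min
TDR = 762 / 129 = 5.91


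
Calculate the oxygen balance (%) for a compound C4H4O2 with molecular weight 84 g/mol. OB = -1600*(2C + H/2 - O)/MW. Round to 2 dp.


OB = -1600 * (2C + H/2 - O) / MW
Inner = 2*4 + 4/2 - 2 = 8.00
OB = -1600 * 8.00 / 84 = -152.38%


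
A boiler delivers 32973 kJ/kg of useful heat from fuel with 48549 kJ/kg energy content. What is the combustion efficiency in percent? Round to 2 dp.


Efficiency = (Q_useful / Q_fuel) * 100
Efficiency = (32973 / 48549) * 100
Efficiency = 0.6792 * 100 = 67.92%


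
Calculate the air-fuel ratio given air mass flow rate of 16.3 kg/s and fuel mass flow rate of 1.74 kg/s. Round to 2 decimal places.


AFR = m_air / m_fuel
AFR = 16.3 / 1.74 = 9.37


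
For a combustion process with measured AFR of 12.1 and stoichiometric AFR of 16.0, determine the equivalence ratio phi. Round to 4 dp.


phi = AFR_stoich / AFR_actual
phi = 16.0 / 12.1 = 1.3223


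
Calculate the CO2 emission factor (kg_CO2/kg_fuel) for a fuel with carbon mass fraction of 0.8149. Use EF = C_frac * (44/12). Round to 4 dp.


EF = C_frac * (M_CO2 / M_C)
EF = 0.8149 * (44/12)
EF = 0.8149 * 3.666667 = 2.9880 kg_CO2/kg_fuel


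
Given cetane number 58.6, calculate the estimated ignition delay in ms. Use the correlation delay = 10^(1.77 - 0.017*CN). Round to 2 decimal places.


delay = 10^(1.77 - 0.017*CN)
Exponent = 1.77 - 0.017*58.6 = 0.7738
delay = 10^0.7738 = 5.94 ms


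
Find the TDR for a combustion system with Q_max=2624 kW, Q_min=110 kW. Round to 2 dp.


TDR = Q_max / Q_min
TDR = 2624 / 110 = 23.85


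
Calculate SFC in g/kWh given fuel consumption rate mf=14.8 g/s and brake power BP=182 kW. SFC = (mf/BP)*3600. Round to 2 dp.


SFC = (mf / BP) * 3600
Rate = 14.8 / 182 = 0.081319 g/(s*kW)
SFC = 0.081319 * 3600 = 292.75 g/kWh


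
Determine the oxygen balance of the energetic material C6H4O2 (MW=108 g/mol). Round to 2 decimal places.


OB = -1600 * (2C + H/2 - O) / MW
Inner = 2*6 + 4/2 - 2 = 12.00
OB = -1600 * 12.00 / 108 = -177.78%


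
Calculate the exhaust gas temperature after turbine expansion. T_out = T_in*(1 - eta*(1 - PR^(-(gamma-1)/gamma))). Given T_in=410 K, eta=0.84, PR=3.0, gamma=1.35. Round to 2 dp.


T_out = T_in * (1 - eta * (1 - PR^(-(gamma-1)/gamma)))
Exponent = -(1.35-1)/1.35 = -0.25925926
PR^exp = 3.0^(-0.25925926) = 0.75214556
Factor = 1 - 0.84*(1 - 0.75214556) = 0.79180227
T_out = 410 * 0.79180227 = 324.64 K


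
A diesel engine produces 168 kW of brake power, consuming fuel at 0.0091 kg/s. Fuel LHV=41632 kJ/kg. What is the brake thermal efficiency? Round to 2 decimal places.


eta_BTE = (BP / (mf * LHV)) * 100
Denominator = 0.0091 * 41632 = 378.8512 kW
eta_BTE = (168 / 378.8512) * 100 = 44.34%


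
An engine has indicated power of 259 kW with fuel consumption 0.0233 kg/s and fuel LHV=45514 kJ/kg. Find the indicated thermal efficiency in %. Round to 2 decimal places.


eta_ith = (IP / (mf * LHV)) * 100
Denominator = 0.0233 * 45514 = 1060.4762 kW
eta_ith = (259 / 1060.4762) * 100 = 24.42%


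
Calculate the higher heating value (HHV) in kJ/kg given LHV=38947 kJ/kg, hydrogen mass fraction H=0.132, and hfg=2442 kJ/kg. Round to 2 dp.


HHV = LHV + hfg * 9 * H
Water addition = 2442 * 9 * 0.132 = 2901.096 kJ/kg
HHV = 38947 + 2901.096 = 41848.10 kJ/kg


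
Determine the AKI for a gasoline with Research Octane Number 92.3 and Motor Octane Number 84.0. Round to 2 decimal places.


AKI = (RON + MON) / 2
AKI = (92.3 + 84.0) / 2
AKI = 176.3 / 2 = 88.15


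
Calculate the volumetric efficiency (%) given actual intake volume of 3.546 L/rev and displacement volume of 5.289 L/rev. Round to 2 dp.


eta_v = (V_actual / V_disp) * 100
Ratio = 3.546 / 5.289 = 0.6704
eta_v = 0.6704 * 100 = 67.04%


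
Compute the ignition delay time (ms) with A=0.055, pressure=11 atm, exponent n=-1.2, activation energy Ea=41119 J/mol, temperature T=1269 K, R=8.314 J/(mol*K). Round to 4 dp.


tau = A * P^n * exp(Ea/(R*T))
P^n = 11^(-1.2) = 0.05627672
Ea/(R*T) = 41119/(8.314*1269) = 3.897363
exp(Ea/(R*T)) = 49.272366
tau = 0.055 * 0.05627672 * 49.272366 = 0.1525 ms


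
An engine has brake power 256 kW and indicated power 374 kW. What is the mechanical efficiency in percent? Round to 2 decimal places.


eta_mech = (BP / IP) * 100
Ratio = 256 / 374 = 0.6845
eta_mech = 0.6845 * 100 = 68.45%


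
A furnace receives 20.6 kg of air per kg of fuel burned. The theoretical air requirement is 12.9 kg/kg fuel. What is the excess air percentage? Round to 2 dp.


Excess air = actual - stoichiometric = 20.6 - 12.9 = 7.70 kg/kg fuel
Excess air % = (excess / stoich) * 100 = (7.70 / 12.9) * 100 = 59.69%


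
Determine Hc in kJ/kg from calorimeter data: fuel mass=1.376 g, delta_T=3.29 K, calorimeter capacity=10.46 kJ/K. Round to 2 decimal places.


Hc = C_cal * delta_T / m_fuel
Q_released = 10.46 * 3.29 = 34.4134 kJ
m_fuel = 1.376 g = 1.376/1000 kg = 0.001376 kg
Hc = 34.4134 / 0.001376 = 25009.74 kJ/kg


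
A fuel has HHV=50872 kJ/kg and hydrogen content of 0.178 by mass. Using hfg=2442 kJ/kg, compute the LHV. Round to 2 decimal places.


LHV = HHV - hfg * 9 * H
Water correction = 2442 * 9 * 0.178 = 3912.084 kJ/kg
LHV = 50872 - 3912.084 = 46959.92 kJ/kg


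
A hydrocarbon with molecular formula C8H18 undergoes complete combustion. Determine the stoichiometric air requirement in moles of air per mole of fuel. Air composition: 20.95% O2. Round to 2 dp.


Balanced combustion: C8H18 + 12.5 O2 -> 8 CO2 + 9 H2O
O2 needed = C + H/4 = 8 + 18/4 = 12.50 moles
Air moles = O2 / 0.2095 = 12.50 / 0.2095 = 59.67 moles air


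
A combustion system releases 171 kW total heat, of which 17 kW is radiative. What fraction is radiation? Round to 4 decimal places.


f_rad = Q_rad / Q_total
f_rad = 17 / 171 = 0.0994


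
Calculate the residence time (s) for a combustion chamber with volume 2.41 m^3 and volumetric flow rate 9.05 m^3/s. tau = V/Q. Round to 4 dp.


tau = V / Q_flow
tau = 2.41 / 9.05 = 0.2663 s


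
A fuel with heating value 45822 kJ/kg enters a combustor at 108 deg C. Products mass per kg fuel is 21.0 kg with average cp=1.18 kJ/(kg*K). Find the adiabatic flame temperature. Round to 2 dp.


T_ad = T_in + Hc / (m_p * cp)
Denominator = 21.0 * 1.18 = 24.7800
Temperature rise = 45822 / 24.7800 = 1849.15 K
T_ad = 108 + 1849.15 = 1957.15 deg C


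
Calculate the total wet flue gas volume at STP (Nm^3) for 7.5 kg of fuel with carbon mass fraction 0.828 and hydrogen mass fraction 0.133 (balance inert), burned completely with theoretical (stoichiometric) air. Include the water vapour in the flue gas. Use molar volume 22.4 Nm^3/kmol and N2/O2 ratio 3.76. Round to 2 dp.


Per kg fuel: CO2 = (C/12 kmol)*22.4 = (0.828/12)*22.4 = 1.54560 Nm^3
Per kg fuel: H2O = (H/2 kmol)*22.4 = (0.133/2)*22.4 = 1.48960 Nm^3
O2 needed per kg fuel = C/12 + H/4 = 0.828/12 + 0.133/4 = 0.10225000 kmol
Per kg fuel: N2 = O2*3.76*22.4 = 0.10225000*3.76*22.4 = 8.61190 Nm^3
Total per kg = 1.54560 + 1.48960 + 8.61190 = 11.64710 Nm^3
Total = 11.64710 * 7.5 = 87.35 Nm^3


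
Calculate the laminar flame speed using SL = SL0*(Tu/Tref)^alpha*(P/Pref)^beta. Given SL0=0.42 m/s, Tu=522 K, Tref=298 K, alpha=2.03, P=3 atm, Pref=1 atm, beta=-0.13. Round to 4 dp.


SL = SL0 * (Tu/Tref)^alpha * (P/Pref)^beta
T ratio = 522/298 = 1.75167785
(T ratio)^alpha = 1.75167785^2.03 = 3.120413
(P/Pref)^beta = 3^(-0.13) = 0.866910
SL = 0.42 * 3.120413 * 0.866910 = 1.1361 m/s


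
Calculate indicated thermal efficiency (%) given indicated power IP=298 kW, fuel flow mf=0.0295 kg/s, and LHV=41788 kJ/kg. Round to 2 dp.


eta_ith = (IP / (mf * LHV)) * 100
Denominator = 0.0295 * 41788 = 1232.7460 kW
eta_ith = (298 / 1232.7460) * 100 = 24.17%


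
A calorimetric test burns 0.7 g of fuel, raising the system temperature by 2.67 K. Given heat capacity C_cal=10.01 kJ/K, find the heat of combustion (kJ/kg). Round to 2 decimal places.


Hc = C_cal * delta_T / m_fuel
Q_released = 10.01 * 2.67 = 26.7267 kJ
m_fuel = 0.7 g = 0.7/1000 kg = 0.000700 kg
Hc = 26.7267 / 0.000700 = 38181.00 kJ/kg


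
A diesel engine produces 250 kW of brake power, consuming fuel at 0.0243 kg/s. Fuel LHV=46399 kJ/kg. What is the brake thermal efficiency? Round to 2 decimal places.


eta_BTE = (BP / (mf * LHV)) * 100
Denominator = 0.0243 * 46399 = 1127.4957 kW
eta_BTE = (250 / 1127.4957) * 100 = 22.17%


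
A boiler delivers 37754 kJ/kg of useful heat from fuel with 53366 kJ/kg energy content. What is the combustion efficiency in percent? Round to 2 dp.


Efficiency = (Q_useful / Q_fuel) * 100
Efficiency = (37754 / 53366) * 100
Efficiency = 0.7075 * 100 = 70.75%


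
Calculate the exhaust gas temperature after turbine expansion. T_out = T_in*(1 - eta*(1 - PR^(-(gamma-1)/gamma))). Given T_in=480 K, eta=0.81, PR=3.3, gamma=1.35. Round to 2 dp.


T_out = T_in * (1 - eta * (1 - PR^(-(gamma-1)/gamma)))
Exponent = -(1.35-1)/1.35 = -0.25925926
PR^exp = 3.3^(-0.25925926) = 0.73378775
Factor = 1 - 0.81*(1 - 0.73378775) = 0.78436808
T_out = 480 * 0.78436808 = 376.50 K


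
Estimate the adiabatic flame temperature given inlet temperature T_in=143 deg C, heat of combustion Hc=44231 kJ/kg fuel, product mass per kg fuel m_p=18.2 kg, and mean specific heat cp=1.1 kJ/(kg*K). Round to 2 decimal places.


T_ad = T_in + Hc / (m_p * cp)
Denominator = 18.2 * 1.1 = 20.0200
Temperature rise = 44231 / 20.0200 = 2209.34 K
T_ad = 143 + 2209.34 = 2352.34 deg C


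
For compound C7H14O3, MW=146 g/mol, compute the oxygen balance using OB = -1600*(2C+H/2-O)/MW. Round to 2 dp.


OB = -1600 * (2C + H/2 - O) / MW
Inner = 2*7 + 14/2 - 3 = 18.00
OB = -1600 * 18.00 / 146 = -197.26%


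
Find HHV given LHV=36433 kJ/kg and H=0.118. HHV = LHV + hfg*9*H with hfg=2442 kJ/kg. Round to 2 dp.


HHV = LHV + hfg * 9 * H
Water addition = 2442 * 9 * 0.118 = 2593.404 kJ/kg
HHV = 36433 + 2593.404 = 39026.40 kJ/kg


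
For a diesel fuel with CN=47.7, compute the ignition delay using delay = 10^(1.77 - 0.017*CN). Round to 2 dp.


delay = 10^(1.77 - 0.017*CN)
Exponent = 1.77 - 0.017*47.7 = 0.9591
delay = 10^0.9591 = 9.10 ms


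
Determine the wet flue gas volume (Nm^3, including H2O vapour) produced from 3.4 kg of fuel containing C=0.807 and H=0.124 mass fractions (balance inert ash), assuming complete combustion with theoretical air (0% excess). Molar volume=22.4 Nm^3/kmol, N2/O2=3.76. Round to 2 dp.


Per kg fuel: CO2 = (C/12 kmol)*22.4 = (0.807/12)*22.4 = 1.50640 Nm^3
Per kg fuel: H2O = (H/2 kmol)*22.4 = (0.124/2)*22.4 = 1.38880 Nm^3
O2 needed per kg fuel = C/12 + H/4 = 0.807/12 + 0.124/4 = 0.09825000 kmol
Per kg fuel: N2 = O2*3.76*22.4 = 0.09825000*3.76*22.4 = 8.27501 Nm^3
Total per kg = 1.50640 + 1.38880 + 8.27501 = 11.17021 Nm^3
Total = 11.17021 * 3.4 = 37.98 Nm^3


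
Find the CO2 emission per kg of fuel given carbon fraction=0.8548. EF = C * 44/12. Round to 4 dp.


EF = C_frac * (M_CO2 / M_C)
EF = 0.8548 * (44/12)
EF = 0.8548 * 3.666667 = 3.1343 kg_CO2/kg_fuel


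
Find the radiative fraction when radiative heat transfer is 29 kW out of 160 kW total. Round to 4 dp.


f_rad = Q_rad / Q_total
f_rad = 29 / 160 = 0.1813


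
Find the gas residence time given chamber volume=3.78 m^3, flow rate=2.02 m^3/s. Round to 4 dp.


tau = V / Q_flow
tau = 3.78 / 2.02 = 1.8713 s


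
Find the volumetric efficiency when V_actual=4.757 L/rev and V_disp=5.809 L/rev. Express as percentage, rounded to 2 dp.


eta_v = (V_actual / V_disp) * 100
Ratio = 4.757 / 5.809 = 0.8189
eta_v = 0.8189 * 100 = 81.89%


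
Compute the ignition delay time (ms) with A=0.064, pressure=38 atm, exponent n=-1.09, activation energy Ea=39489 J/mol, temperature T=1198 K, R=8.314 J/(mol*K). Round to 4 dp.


tau = A * P^n * exp(Ea/(R*T))
P^n = 38^(-1.09) = 0.01896863
Ea/(R*T) = 39489/(8.314*1198) = 3.964691
exp(Ea/(R*T)) = 52.703959
tau = 0.064 * 0.01896863 * 52.703959 = 0.0640 ms


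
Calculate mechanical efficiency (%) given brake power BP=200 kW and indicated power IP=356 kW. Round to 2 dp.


eta_mech = (BP / IP) * 100
Ratio = 200 / 356 = 0.5618
eta_mech = 0.5618 * 100 = 56.18%


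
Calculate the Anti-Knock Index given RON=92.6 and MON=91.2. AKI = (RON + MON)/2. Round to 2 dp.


AKI = (RON + MON) / 2
AKI = (92.6 + 91.2) / 2
AKI = 183.8 / 2 = 91.90


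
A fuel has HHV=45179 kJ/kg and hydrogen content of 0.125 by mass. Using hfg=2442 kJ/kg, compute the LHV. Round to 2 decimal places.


LHV = HHV - hfg * 9 * H
Water correction = 2442 * 9 * 0.125 = 2747.250 kJ/kg
LHV = 45179 - 2747.250 = 42431.75 kJ/kg


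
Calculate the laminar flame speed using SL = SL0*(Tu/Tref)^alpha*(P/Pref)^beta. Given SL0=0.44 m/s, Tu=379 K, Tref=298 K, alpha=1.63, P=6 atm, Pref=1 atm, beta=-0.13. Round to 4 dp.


SL = SL0 * (Tu/Tref)^alpha * (P/Pref)^beta
T ratio = 379/298 = 1.27181208
(T ratio)^alpha = 1.27181208^1.63 = 1.479822
(P/Pref)^beta = 6^(-0.13) = 0.792210
SL = 0.44 * 1.479822 * 0.792210 = 0.5158 m/s


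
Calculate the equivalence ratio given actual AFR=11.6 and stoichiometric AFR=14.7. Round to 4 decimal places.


phi = AFR_stoich / AFR_actual
phi = 14.7 / 11.6 = 1.2672


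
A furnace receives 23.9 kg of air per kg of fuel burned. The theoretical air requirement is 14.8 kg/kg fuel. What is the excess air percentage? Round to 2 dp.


Excess air = actual - stoichiometric = 23.9 - 14.8 = 9.10 kg/kg fuel
Excess air % = (excess / stoich) * 100 = (9.10 / 14.8) * 100 = 61.49%


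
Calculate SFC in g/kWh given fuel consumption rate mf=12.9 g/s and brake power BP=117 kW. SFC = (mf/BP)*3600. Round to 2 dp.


SFC = (mf / BP) * 3600
Rate = 12.9 / 117 = 0.110256 g/(s*kW)
SFC = 0.110256 * 3600 = 396.92 g/kWh


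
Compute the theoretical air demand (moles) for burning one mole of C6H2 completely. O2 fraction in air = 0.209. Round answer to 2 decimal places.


Balanced combustion: C6H2 + 6.5 O2 -> 6 CO2 + 1 H2O
O2 needed = C + H/4 = 6 + 2/4 = 6.50 moles
Air moles = O2 / 0.209 = 6.50 / 0.209 = 31.10 moles air


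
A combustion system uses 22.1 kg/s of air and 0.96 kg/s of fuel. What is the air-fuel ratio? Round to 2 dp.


AFR = m_air / m_fuel
AFR = 22.1 / 0.96 = 23.02


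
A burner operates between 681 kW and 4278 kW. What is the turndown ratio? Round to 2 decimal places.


TDR = Q_max / Q_min
TDR = 4278 / 681 = 6.28


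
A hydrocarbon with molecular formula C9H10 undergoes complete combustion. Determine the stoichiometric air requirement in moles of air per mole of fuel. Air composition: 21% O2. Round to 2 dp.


Balanced combustion: C9H10 + 11.5 O2 -> 9 CO2 + 5 H2O
O2 needed = C + H/4 = 9 + 10/4 = 11.50 moles
Air moles = O2 / 0.21 = 11.50 / 0.21 = 54.76 moles air


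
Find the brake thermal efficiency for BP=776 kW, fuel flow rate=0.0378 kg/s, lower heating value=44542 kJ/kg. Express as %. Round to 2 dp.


eta_BTE = (BP / (mf * LHV)) * 100
Denominator = 0.0378 * 44542 = 1683.6876 kW
eta_BTE = (776 / 1683.6876) * 100 = 46.09%


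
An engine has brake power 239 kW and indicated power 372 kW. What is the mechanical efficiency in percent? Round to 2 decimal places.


eta_mech = (BP / IP) * 100
Ratio = 239 / 372 = 0.6425
eta_mech = 0.6425 * 100 = 64.25%


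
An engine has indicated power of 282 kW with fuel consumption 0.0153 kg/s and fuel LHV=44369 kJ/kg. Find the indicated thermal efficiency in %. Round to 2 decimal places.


eta_ith = (IP / (mf * LHV)) * 100
Denominator = 0.0153 * 44369 = 678.8457 kW
eta_ith = (282 / 678.8457) * 100 = 41.54%


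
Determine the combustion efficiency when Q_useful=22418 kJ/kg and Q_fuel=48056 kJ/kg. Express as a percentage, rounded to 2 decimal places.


Efficiency = (Q_useful / Q_fuel) * 100
Efficiency = (22418 / 48056) * 100
Efficiency = 0.4665 * 100 = 46.65%


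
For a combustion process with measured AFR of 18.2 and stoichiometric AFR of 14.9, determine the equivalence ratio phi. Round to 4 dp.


phi = AFR_stoich / AFR_actual
phi = 14.9 / 18.2 = 0.8187


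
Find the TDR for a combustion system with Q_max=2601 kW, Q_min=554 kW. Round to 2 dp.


TDR = Q_max / Q_min
TDR = 2601 / 554 = 4.69


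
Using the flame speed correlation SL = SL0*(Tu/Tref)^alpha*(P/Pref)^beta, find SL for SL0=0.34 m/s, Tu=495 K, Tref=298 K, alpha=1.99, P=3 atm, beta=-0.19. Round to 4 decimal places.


SL = SL0 * (Tu/Tref)^alpha * (P/Pref)^beta
T ratio = 495/298 = 1.66107383
(T ratio)^alpha = 1.66107383^1.99 = 2.745200
(P/Pref)^beta = 3^(-0.19) = 0.811609
SL = 0.34 * 2.745200 * 0.811609 = 0.7575 m/s


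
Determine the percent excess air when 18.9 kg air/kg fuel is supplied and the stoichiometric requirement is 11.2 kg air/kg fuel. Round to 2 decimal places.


Excess air = actual - stoichiometric = 18.9 - 11.2 = 7.70 kg/kg fuel
Excess air % = (excess / stoich) * 100 = (7.70 / 11.2) * 100 = 68.75%


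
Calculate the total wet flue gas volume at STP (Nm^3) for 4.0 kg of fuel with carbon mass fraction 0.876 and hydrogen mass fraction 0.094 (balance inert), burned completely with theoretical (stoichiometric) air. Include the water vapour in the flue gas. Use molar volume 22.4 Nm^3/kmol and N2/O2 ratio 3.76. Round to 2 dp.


Per kg fuel: CO2 = (C/12 kmol)*22.4 = (0.876/12)*22.4 = 1.63520 Nm^3
Per kg fuel: H2O = (H/2 kmol)*22.4 = (0.094/2)*22.4 = 1.05280 Nm^3
O2 needed per kg fuel = C/12 + H/4 = 0.876/12 + 0.094/4 = 0.09650000 kmol
Per kg fuel: N2 = O2*3.76*22.4 = 0.09650000*3.76*22.4 = 8.12762 Nm^3
Total per kg = 1.63520 + 1.05280 + 8.12762 = 10.81562 Nm^3
Total = 10.81562 * 4.0 = 43.26 Nm^3


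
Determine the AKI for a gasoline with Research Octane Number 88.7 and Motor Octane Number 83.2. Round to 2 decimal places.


AKI = (RON + MON) / 2
AKI = (88.7 + 83.2) / 2
AKI = 171.9 / 2 = 85.95


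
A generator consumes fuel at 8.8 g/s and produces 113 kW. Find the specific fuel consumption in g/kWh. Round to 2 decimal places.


SFC = (mf / BP) * 3600
Rate = 8.8 / 113 = 0.077876 g/(s*kW)
SFC = 0.077876 * 3600 = 280.35 g/kWh


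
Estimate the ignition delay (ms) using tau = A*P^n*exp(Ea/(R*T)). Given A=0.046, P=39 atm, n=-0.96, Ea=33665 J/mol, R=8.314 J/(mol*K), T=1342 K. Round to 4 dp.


tau = A * P^n * exp(Ea/(R*T))
P^n = 39^(-0.96) = 0.02968780
Ea/(R*T) = 33665/(8.314*1342) = 3.017283
exp(Ea/(R*T)) = 20.435698
tau = 0.046 * 0.02968780 * 20.435698 = 0.0279 ms


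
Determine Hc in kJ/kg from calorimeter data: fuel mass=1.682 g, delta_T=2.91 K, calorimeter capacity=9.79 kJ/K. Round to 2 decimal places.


Hc = C_cal * delta_T / m_fuel
Q_released = 9.79 * 2.91 = 28.4889 kJ
m_fuel = 1.682 g = 1.682/1000 kg = 0.001682 kg
Hc = 28.4889 / 0.001682 = 16937.51 kJ/kg


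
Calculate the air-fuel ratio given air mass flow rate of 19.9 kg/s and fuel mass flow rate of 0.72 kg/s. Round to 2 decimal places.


AFR = m_air / m_fuel
AFR = 19.9 / 0.72 = 27.64


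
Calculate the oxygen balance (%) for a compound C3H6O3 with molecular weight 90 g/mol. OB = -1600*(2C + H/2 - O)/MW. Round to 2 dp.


OB = -1600 * (2C + H/2 - O) / MW
Inner = 2*3 + 6/2 - 3 = 6.00
OB = -1600 * 6.00 / 90 = -106.67%


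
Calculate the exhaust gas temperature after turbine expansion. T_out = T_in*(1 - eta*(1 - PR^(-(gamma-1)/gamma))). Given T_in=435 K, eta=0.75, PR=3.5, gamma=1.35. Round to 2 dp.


T_out = T_in * (1 - eta * (1 - PR^(-(gamma-1)/gamma)))
Exponent = -(1.35-1)/1.35 = -0.25925926
PR^exp = 3.5^(-0.25925926) = 0.72267881
Factor = 1 - 0.75*(1 - 0.72267881) = 0.79200911
T_out = 435 * 0.79200911 = 344.52 K


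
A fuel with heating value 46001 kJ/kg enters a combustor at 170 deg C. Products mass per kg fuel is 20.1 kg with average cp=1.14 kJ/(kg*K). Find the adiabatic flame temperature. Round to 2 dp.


T_ad = T_in + Hc / (m_p * cp)
Denominator = 20.1 * 1.14 = 22.9140
Temperature rise = 46001 / 22.9140 = 2007.55 K
T_ad = 170 + 2007.55 = 2177.55 deg C


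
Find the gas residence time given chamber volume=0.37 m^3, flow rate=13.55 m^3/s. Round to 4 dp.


tau = V / Q_flow
tau = 0.37 / 13.55 = 0.0273 s


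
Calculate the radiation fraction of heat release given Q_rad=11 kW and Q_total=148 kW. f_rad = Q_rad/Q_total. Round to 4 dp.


f_rad = Q_rad / Q_total
f_rad = 11 / 148 = 0.0743


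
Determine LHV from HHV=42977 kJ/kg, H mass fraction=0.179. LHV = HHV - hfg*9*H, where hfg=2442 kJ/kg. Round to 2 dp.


LHV = HHV - hfg * 9 * H
Water correction = 2442 * 9 * 0.179 = 3934.062 kJ/kg
LHV = 42977 - 3934.062 = 39042.94 kJ/kg


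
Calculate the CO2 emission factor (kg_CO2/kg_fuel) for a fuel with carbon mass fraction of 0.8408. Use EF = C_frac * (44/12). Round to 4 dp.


EF = C_frac * (M_CO2 / M_C)
EF = 0.8408 * (44/12)
EF = 0.8408 * 3.666667 = 3.0829 kg_CO2/kg_fuel


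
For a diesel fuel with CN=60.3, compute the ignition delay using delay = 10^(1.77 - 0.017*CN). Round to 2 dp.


delay = 10^(1.77 - 0.017*CN)
Exponent = 1.77 - 0.017*60.3 = 0.7449
delay = 10^0.7449 = 5.56 ms


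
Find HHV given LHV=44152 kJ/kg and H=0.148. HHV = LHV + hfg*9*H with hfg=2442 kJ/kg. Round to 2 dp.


HHV = LHV + hfg * 9 * H
Water addition = 2442 * 9 * 0.148 = 3252.744 kJ/kg
HHV = 44152 + 3252.744 = 47404.74 kJ/kg


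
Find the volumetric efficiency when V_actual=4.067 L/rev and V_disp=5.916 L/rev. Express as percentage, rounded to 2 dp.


eta_v = (V_actual / V_disp) * 100
Ratio = 4.067 / 5.916 = 0.6875
eta_v = 0.6875 * 100 = 68.75%


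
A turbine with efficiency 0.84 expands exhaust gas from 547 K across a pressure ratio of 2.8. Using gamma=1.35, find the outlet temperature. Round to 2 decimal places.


T_out = T_in * (1 - eta * (1 - PR^(-(gamma-1)/gamma)))
Exponent = -(1.35-1)/1.35 = -0.25925926
PR^exp = 2.8^(-0.25925926) = 0.76572026
Factor = 1 - 0.84*(1 - 0.76572026) = 0.80320502
T_out = 547 * 0.80320502 = 439.35 K


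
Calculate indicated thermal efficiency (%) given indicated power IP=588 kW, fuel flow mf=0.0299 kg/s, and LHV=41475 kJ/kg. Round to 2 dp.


eta_ith = (IP / (mf * LHV)) * 100
Denominator = 0.0299 * 41475 = 1240.1025 kW
eta_ith = (588 / 1240.1025) * 100 = 47.42%


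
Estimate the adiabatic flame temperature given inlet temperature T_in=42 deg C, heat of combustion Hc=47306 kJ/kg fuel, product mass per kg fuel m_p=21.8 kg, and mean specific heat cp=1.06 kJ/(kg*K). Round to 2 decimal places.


T_ad = T_in + Hc / (m_p * cp)
Denominator = 21.8 * 1.06 = 23.1080
Temperature rise = 47306 / 23.1080 = 2047.17 K
T_ad = 42 + 2047.17 = 2089.17 deg C


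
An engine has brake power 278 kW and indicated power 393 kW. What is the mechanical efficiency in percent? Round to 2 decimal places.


eta_mech = (BP / IP) * 100
Ratio = 278 / 393 = 0.7074
eta_mech = 0.7074 * 100 = 70.74%


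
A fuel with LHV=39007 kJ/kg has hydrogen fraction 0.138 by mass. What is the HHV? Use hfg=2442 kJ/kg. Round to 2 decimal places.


HHV = LHV + hfg * 9 * H
Water addition = 2442 * 9 * 0.138 = 3032.964 kJ/kg
HHV = 39007 + 3032.964 = 42039.96 kJ/kg


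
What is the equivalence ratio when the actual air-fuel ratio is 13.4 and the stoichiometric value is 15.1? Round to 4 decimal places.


phi = AFR_stoich / AFR_actual
phi = 15.1 / 13.4 = 1.1269


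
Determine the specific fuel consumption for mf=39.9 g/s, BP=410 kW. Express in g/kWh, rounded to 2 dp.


SFC = (mf / BP) * 3600
Rate = 39.9 / 410 = 0.097317 g/(s*kW)
SFC = 0.097317 * 3600 = 350.34 g/kWh


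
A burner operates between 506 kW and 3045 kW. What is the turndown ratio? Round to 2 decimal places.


TDR = Q_max / Q_min
TDR = 3045 / 506 = 6.02


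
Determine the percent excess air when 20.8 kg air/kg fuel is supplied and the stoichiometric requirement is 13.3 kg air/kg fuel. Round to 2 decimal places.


Excess air = actual - stoichiometric = 20.8 - 13.3 = 7.50 kg/kg fuel
Excess air % = (excess / stoich) * 100 = (7.50 / 13.3) * 100 = 56.39%


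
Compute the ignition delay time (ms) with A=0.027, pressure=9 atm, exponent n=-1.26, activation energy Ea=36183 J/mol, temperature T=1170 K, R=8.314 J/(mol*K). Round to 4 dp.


tau = A * P^n * exp(Ea/(R*T))
P^n = 9^(-1.26) = 0.06275588
Ea/(R*T) = 36183/(8.314*1170) = 3.719707
exp(Ea/(R*T)) = 41.252291
tau = 0.027 * 0.06275588 * 41.252291 = 0.0699 ms


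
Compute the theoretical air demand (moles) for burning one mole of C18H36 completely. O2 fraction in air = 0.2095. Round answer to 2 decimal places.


Balanced combustion: C18H36 + 27 O2 -> 18 CO2 + 18 H2O
O2 needed = C + H/4 = 18 + 36/4 = 27.00 moles
Air moles = O2 / 0.2095 = 27.00 / 0.2095 = 128.88 moles air


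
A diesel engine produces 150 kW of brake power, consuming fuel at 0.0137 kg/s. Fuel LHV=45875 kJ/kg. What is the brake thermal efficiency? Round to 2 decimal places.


eta_BTE = (BP / (mf * LHV)) * 100
Denominator = 0.0137 * 45875 = 628.4875 kW
eta_BTE = (150 / 628.4875) * 100 = 23.87%


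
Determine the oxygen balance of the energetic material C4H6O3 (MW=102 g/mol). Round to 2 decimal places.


OB = -1600 * (2C + H/2 - O) / MW
Inner = 2*4 + 6/2 - 3 = 8.00
OB = -1600 * 8.00 / 102 = -125.49%


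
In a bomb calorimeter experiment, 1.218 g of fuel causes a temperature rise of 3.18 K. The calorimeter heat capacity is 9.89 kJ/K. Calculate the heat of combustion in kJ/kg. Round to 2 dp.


Hc = C_cal * delta_T / m_fuel
Q_released = 9.89 * 3.18 = 31.4502 kJ
m_fuel = 1.218 g = 1.218/1000 kg = 0.001218 kg
Hc = 31.4502 / 0.001218 = 25821.18 kJ/kg


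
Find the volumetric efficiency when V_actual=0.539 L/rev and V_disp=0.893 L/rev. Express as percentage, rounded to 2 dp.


eta_v = (V_actual / V_disp) * 100
Ratio = 0.539 / 0.893 = 0.6036
eta_v = 0.6036 * 100 = 60.36%


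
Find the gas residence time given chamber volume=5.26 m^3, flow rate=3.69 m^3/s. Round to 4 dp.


tau = V / Q_flow
tau = 5.26 / 3.69 = 1.4255 s


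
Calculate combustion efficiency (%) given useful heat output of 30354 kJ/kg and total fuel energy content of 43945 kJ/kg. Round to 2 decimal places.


Efficiency = (Q_useful / Q_fuel) * 100
Efficiency = (30354 / 43945) * 100
Efficiency = 0.6907 * 100 = 69.07%


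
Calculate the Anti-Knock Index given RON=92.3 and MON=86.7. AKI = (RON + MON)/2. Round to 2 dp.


AKI = (RON + MON) / 2
AKI = (92.3 + 86.7) / 2
AKI = 179.0 / 2 = 89.50


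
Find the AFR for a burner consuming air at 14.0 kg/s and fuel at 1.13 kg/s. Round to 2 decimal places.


AFR = m_air / m_fuel
AFR = 14.0 / 1.13 = 12.39


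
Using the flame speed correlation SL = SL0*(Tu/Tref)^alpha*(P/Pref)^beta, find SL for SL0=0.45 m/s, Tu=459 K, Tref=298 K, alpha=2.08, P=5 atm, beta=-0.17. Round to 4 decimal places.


SL = SL0 * (Tu/Tref)^alpha * (P/Pref)^beta
T ratio = 459/298 = 1.54026846
(T ratio)^alpha = 1.54026846^2.08 = 2.455843
(P/Pref)^beta = 5^(-0.17) = 0.760633
SL = 0.45 * 2.455843 * 0.760633 = 0.8406 m/s


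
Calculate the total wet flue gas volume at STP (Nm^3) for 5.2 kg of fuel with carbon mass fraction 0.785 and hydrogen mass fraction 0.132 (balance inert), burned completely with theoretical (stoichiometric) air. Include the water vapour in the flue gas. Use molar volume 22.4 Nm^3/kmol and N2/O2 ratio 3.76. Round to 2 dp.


Per kg fuel: CO2 = (C/12 kmol)*22.4 = (0.785/12)*22.4 = 1.46533 Nm^3
Per kg fuel: H2O = (H/2 kmol)*22.4 = (0.132/2)*22.4 = 1.47840 Nm^3
O2 needed per kg fuel = C/12 + H/4 = 0.785/12 + 0.132/4 = 0.09841667 kmol
Per kg fuel: N2 = O2*3.76*22.4 = 0.09841667*3.76*22.4 = 8.28905 Nm^3
Total per kg = 1.46533 + 1.47840 + 8.28905 = 11.23278 Nm^3
Total = 11.23278 * 5.2 = 58.41 Nm^3


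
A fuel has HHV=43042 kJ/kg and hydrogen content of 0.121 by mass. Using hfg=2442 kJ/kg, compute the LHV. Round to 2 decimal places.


LHV = HHV - hfg * 9 * H
Water correction = 2442 * 9 * 0.121 = 2659.338 kJ/kg
LHV = 43042 - 2659.338 = 40382.66 kJ/kg


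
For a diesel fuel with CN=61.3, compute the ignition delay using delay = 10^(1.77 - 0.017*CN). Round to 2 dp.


delay = 10^(1.77 - 0.017*CN)
Exponent = 1.77 - 0.017*61.3 = 0.7279
delay = 10^0.7279 = 5.34 ms


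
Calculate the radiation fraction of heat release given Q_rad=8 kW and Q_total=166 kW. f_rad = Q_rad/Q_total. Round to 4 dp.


f_rad = Q_rad / Q_total
f_rad = 8 / 166 = 0.0482


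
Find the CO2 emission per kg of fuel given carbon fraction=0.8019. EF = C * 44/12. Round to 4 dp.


EF = C_frac * (M_CO2 / M_C)
EF = 0.8019 * (44/12)
EF = 0.8019 * 3.666667 = 2.9403 kg_CO2/kg_fuel


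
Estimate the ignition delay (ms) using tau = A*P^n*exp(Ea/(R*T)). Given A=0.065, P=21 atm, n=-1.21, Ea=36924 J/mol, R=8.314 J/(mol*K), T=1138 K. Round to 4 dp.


tau = A * P^n * exp(Ea/(R*T))
P^n = 21^(-1.21) = 0.02512550
Ea/(R*T) = 36924/(8.314*1138) = 3.902622
exp(Ea/(R*T)) = 49.532140
tau = 0.065 * 0.02512550 * 49.532140 = 0.0809 ms


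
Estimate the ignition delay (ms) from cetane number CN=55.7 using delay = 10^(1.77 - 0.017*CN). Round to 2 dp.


delay = 10^(1.77 - 0.017*CN)
Exponent = 1.77 - 0.017*55.7 = 0.8231
delay = 10^0.8231 = 6.65 ms


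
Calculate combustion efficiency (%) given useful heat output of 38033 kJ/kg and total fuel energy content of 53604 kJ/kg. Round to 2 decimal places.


Efficiency = (Q_useful / Q_fuel) * 100
Efficiency = (38033 / 53604) * 100
Efficiency = 0.7095 * 100 = 70.95%


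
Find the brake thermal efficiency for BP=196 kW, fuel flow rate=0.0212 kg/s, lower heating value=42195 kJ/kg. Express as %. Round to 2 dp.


eta_BTE = (BP / (mf * LHV)) * 100
Denominator = 0.0212 * 42195 = 894.5340 kW
eta_BTE = (196 / 894.5340) * 100 = 21.91%


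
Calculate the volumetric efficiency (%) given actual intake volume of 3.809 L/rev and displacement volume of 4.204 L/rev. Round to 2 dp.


eta_v = (V_actual / V_disp) * 100
Ratio = 3.809 / 4.204 = 0.9060
eta_v = 0.9060 * 100 = 90.60%


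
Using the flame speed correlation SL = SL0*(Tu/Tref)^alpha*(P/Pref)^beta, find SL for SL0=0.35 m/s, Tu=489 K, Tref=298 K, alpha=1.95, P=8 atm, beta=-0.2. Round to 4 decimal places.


SL = SL0 * (Tu/Tref)^alpha * (P/Pref)^beta
T ratio = 489/298 = 1.64093960
(T ratio)^alpha = 1.64093960^1.95 = 2.626821
(P/Pref)^beta = 8^(-0.2) = 0.659754
SL = 0.35 * 2.626821 * 0.659754 = 0.6066 m/s


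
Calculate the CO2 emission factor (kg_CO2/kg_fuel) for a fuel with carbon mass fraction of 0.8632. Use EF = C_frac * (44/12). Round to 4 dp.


EF = C_frac * (M_CO2 / M_C)
EF = 0.8632 * (44/12)
EF = 0.8632 * 3.666667 = 3.1651 kg_CO2/kg_fuel


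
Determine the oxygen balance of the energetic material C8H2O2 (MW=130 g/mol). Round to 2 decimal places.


OB = -1600 * (2C + H/2 - O) / MW
Inner = 2*8 + 2/2 - 2 = 15.00
OB = -1600 * 15.00 / 130 = -184.62%


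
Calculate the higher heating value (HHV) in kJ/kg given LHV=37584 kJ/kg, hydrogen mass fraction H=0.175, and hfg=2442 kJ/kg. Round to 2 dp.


HHV = LHV + hfg * 9 * H
Water addition = 2442 * 9 * 0.175 = 3846.150 kJ/kg
HHV = 37584 + 3846.150 = 41430.15 kJ/kg


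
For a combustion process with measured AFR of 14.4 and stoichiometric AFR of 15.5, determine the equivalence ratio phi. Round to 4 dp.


phi = AFR_stoich / AFR_actual
phi = 15.5 / 14.4 = 1.0764


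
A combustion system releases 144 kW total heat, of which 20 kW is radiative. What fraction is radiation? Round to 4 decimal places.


f_rad = Q_rad / Q_total
f_rad = 20 / 144 = 0.1389


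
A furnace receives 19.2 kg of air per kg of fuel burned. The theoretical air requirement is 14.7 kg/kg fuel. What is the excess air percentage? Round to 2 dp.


Excess air = actual - stoichiometric = 19.2 - 14.7 = 4.50 kg/kg fuel
Excess air % = (excess / stoich) * 100 = (4.50 / 14.7) * 100 = 30.61%


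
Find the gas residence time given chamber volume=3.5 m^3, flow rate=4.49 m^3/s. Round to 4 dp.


tau = V / Q_flow
tau = 3.5 / 4.49 = 0.7795 s


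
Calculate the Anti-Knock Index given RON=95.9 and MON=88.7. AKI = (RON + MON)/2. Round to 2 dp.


AKI = (RON + MON) / 2
AKI = (95.9 + 88.7) / 2
AKI = 184.6 / 2 = 92.30


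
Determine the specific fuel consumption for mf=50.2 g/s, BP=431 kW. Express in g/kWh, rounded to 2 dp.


SFC = (mf / BP) * 3600
Rate = 50.2 / 431 = 0.116473 g/(s*kW)
SFC = 0.116473 * 3600 = 419.30 g/kWh


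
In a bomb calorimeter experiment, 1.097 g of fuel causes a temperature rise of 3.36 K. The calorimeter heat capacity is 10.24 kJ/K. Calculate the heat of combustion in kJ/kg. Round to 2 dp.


Hc = C_cal * delta_T / m_fuel
Q_released = 10.24 * 3.36 = 34.4064 kJ
m_fuel = 1.097 g = 1.097/1000 kg = 0.001097 kg
Hc = 34.4064 / 0.001097 = 31364.08 kJ/kg


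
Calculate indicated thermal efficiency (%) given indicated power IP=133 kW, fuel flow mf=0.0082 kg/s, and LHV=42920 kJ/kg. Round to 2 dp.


eta_ith = (IP / (mf * LHV)) * 100
Denominator = 0.0082 * 42920 = 351.9440 kW
eta_ith = (133 / 351.9440) * 100 = 37.79%


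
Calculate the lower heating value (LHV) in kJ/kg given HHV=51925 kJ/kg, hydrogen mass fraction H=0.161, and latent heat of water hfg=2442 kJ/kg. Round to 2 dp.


LHV = HHV - hfg * 9 * H
Water correction = 2442 * 9 * 0.161 = 3538.458 kJ/kg
LHV = 51925 - 3538.458 = 48386.54 kJ/kg


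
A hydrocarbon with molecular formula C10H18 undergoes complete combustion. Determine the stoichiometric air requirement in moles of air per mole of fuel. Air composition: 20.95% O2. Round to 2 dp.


Balanced combustion: C10H18 + 14.5 O2 -> 10 CO2 + 9 H2O
O2 needed = C + H/4 = 10 + 18/4 = 14.50 moles
Air moles = O2 / 0.2095 = 14.50 / 0.2095 = 69.21 moles air


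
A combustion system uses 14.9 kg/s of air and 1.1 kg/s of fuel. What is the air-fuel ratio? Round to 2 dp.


AFR = m_air / m_fuel
AFR = 14.9 / 1.1 = 13.55


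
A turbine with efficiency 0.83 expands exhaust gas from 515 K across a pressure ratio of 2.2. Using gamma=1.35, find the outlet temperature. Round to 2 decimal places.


T_out = T_in * (1 - eta * (1 - PR^(-(gamma-1)/gamma)))
Exponent = -(1.35-1)/1.35 = -0.25925926
PR^exp = 2.2^(-0.25925926) = 0.81512413
Factor = 1 - 0.83*(1 - 0.81512413) = 0.84655303
T_out = 515 * 0.84655303 = 435.97 K


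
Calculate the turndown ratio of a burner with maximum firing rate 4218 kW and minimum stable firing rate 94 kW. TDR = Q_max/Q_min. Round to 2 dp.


TDR = Q_max / Q_min
TDR = 4218 / 94 = 44.87
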